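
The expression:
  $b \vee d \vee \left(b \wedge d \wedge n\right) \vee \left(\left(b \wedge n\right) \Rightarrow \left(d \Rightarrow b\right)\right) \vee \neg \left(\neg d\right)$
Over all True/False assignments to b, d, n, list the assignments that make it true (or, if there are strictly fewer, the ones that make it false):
is always true.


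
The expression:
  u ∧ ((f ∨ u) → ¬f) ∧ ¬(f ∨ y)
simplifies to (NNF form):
u ∧ ¬f ∧ ¬y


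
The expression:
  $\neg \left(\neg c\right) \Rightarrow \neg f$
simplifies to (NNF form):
$\neg c \vee \neg f$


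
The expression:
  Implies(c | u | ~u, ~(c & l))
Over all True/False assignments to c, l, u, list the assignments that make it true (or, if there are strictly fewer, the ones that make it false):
is false only for:
  c=True, l=True, u=False;
  c=True, l=True, u=True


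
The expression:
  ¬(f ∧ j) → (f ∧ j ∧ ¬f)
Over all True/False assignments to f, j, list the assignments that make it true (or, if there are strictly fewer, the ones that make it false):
is true only for:
  f=True, j=True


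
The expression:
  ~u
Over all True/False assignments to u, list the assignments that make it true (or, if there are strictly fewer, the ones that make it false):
is true only for:
  u=False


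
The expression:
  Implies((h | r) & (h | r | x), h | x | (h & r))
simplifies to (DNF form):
h | x | ~r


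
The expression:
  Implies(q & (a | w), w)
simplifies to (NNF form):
w | ~a | ~q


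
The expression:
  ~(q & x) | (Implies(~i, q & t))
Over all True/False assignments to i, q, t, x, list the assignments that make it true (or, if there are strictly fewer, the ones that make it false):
is false only for:
  i=False, q=True, t=False, x=True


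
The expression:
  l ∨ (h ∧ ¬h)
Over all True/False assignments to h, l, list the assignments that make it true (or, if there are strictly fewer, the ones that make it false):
is true only for:
  h=False, l=True;
  h=True, l=True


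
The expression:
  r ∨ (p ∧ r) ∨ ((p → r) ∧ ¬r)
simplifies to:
r ∨ ¬p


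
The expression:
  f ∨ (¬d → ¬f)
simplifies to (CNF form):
True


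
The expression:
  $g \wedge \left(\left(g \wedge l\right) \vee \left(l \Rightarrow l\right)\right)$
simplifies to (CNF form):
$g$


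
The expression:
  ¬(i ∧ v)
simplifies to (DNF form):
¬i ∨ ¬v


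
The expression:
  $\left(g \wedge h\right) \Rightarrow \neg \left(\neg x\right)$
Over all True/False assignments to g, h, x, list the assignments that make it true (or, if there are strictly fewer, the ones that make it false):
is false only for:
  g=True, h=True, x=False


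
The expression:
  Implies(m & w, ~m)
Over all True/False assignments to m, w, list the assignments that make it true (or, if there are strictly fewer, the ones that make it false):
is false only for:
  m=True, w=True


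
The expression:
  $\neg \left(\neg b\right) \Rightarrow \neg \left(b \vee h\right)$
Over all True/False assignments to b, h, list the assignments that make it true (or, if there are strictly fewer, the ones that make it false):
is true only for:
  b=False, h=False;
  b=False, h=True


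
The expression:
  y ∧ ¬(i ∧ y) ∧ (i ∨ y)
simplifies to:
y ∧ ¬i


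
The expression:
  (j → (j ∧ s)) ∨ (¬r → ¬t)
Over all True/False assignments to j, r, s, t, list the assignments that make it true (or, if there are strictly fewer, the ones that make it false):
is false only for:
  j=True, r=False, s=False, t=True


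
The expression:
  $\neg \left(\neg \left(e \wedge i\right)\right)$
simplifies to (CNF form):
$e \wedge i$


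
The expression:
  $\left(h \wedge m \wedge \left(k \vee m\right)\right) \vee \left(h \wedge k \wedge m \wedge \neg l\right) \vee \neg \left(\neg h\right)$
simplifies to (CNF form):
$h$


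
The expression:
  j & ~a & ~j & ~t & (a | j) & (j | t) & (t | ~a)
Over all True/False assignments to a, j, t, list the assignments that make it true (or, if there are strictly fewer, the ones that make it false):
is never true.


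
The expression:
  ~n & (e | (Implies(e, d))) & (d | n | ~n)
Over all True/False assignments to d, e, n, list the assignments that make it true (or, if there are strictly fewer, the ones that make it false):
is true only for:
  d=False, e=False, n=False;
  d=False, e=True, n=False;
  d=True, e=False, n=False;
  d=True, e=True, n=False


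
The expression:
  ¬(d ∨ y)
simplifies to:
¬d ∧ ¬y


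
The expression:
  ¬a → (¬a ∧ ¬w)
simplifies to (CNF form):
a ∨ ¬w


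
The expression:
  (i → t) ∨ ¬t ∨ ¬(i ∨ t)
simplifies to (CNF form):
True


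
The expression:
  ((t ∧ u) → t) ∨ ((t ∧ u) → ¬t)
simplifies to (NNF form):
True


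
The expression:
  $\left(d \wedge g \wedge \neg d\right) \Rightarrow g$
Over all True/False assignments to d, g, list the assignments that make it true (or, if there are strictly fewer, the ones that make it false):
is always true.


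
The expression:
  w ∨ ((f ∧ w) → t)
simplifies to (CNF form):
True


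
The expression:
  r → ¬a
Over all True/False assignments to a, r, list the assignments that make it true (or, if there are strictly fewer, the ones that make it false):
is false only for:
  a=True, r=True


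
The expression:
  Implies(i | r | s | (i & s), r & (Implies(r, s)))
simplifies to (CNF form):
(r | ~i) & (r | ~s) & (s | ~r)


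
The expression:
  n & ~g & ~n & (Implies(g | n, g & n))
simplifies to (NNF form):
False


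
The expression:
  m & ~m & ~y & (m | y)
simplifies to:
False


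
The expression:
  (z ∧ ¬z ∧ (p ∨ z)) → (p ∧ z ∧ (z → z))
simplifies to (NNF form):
True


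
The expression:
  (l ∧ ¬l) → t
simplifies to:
True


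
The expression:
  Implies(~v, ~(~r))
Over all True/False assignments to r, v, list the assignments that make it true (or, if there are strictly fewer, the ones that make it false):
is false only for:
  r=False, v=False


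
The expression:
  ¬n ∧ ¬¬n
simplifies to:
False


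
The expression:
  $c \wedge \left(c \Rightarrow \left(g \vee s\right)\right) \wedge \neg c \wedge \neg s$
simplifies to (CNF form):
$\text{False}$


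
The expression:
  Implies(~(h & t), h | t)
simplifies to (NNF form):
h | t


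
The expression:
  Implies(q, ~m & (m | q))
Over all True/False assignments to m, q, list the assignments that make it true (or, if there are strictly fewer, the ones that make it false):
is false only for:
  m=True, q=True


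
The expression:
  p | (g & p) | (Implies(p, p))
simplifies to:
True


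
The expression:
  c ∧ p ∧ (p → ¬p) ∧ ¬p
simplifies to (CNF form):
False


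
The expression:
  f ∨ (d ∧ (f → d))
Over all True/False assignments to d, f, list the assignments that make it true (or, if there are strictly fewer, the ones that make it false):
is false only for:
  d=False, f=False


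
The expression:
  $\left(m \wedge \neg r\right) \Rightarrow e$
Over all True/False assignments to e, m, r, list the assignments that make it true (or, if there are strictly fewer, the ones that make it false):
is false only for:
  e=False, m=True, r=False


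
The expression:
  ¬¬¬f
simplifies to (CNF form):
¬f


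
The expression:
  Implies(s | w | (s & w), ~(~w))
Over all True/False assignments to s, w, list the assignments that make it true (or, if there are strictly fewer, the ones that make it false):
is false only for:
  s=True, w=False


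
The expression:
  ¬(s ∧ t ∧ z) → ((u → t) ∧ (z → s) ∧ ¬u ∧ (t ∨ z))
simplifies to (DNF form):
(s ∧ t ∧ z) ∨ (s ∧ z ∧ ¬u) ∨ (t ∧ ¬u ∧ ¬z)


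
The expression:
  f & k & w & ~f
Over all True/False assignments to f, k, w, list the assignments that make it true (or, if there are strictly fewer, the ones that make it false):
is never true.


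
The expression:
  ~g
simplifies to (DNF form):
~g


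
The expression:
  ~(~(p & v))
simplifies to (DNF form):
p & v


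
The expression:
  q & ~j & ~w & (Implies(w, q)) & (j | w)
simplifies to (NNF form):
False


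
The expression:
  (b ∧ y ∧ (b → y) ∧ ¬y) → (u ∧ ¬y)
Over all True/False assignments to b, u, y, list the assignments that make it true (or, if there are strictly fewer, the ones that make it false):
is always true.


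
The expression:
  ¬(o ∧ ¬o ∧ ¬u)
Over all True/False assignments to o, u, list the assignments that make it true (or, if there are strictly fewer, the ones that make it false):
is always true.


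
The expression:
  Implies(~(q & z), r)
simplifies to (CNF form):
(q | r) & (r | z)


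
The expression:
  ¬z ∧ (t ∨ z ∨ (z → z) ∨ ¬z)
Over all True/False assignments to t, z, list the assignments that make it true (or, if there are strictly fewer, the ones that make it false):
is true only for:
  t=False, z=False;
  t=True, z=False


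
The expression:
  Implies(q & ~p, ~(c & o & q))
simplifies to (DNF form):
p | ~c | ~o | ~q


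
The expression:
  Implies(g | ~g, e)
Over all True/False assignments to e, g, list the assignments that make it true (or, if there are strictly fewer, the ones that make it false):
is true only for:
  e=True, g=False;
  e=True, g=True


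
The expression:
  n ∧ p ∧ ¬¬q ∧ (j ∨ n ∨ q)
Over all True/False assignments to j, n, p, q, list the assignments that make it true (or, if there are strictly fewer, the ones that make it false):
is true only for:
  j=False, n=True, p=True, q=True;
  j=True, n=True, p=True, q=True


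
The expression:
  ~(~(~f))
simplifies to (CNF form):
~f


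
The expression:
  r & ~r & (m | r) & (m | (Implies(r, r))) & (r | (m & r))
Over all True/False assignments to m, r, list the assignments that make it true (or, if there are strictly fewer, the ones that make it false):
is never true.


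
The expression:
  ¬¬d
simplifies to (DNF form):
d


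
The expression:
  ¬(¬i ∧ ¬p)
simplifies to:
i ∨ p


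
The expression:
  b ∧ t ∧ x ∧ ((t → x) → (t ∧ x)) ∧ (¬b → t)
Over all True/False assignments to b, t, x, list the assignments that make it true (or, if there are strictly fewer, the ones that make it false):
is true only for:
  b=True, t=True, x=True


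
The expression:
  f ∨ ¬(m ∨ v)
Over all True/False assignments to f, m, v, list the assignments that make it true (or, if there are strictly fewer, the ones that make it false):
is false only for:
  f=False, m=False, v=True;
  f=False, m=True, v=False;
  f=False, m=True, v=True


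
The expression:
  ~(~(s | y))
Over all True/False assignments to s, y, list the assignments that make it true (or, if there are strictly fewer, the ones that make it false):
is false only for:
  s=False, y=False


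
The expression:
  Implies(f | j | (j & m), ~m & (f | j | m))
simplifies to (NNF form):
~m | (~f & ~j)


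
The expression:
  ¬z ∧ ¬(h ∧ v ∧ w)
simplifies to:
¬z ∧ (¬h ∨ ¬v ∨ ¬w)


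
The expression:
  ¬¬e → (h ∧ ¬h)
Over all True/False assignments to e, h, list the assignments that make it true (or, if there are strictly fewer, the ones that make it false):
is true only for:
  e=False, h=False;
  e=False, h=True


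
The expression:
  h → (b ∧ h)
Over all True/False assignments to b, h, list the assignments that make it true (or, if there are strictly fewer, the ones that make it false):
is false only for:
  b=False, h=True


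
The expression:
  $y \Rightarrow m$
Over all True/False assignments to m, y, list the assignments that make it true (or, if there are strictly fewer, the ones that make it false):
is false only for:
  m=False, y=True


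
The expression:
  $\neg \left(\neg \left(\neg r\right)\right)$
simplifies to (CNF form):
$\neg r$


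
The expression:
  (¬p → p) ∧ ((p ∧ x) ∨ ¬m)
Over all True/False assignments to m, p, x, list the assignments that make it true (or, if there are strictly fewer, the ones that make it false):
is true only for:
  m=False, p=True, x=False;
  m=False, p=True, x=True;
  m=True, p=True, x=True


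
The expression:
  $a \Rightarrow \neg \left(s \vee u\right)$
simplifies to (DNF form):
$\left(\neg s \wedge \neg u\right) \vee \neg a$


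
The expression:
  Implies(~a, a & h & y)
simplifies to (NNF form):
a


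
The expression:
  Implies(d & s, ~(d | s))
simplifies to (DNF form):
~d | ~s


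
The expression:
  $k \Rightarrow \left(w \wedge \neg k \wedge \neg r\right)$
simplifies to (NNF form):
$\neg k$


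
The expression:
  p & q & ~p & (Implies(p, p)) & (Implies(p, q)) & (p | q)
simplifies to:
False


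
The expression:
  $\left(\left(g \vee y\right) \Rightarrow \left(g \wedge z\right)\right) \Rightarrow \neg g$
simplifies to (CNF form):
$\neg g \vee \neg z$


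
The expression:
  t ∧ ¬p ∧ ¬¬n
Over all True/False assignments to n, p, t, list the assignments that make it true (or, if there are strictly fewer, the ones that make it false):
is true only for:
  n=True, p=False, t=True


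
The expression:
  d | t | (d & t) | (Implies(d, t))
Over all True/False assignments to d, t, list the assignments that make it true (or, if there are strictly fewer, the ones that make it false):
is always true.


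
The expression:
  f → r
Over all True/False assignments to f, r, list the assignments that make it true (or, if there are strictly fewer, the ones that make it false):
is false only for:
  f=True, r=False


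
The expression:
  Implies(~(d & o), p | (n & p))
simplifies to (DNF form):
p | (d & o)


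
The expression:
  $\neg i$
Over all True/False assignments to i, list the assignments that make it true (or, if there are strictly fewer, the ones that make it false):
is true only for:
  i=False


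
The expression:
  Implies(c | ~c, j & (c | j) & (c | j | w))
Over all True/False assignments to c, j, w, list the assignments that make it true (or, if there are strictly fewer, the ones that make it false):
is true only for:
  c=False, j=True, w=False;
  c=False, j=True, w=True;
  c=True, j=True, w=False;
  c=True, j=True, w=True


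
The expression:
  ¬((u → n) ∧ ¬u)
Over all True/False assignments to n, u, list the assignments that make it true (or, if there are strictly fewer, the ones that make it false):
is true only for:
  n=False, u=True;
  n=True, u=True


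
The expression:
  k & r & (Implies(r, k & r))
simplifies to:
k & r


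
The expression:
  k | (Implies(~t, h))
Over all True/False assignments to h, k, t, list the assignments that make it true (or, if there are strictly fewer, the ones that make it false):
is false only for:
  h=False, k=False, t=False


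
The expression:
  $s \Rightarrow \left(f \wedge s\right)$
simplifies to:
$f \vee \neg s$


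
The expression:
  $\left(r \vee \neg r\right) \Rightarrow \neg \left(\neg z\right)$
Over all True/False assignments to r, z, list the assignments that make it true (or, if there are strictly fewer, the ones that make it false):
is true only for:
  r=False, z=True;
  r=True, z=True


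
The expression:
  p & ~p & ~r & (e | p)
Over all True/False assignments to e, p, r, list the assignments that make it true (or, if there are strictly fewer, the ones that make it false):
is never true.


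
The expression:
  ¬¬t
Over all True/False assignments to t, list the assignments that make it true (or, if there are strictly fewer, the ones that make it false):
is true only for:
  t=True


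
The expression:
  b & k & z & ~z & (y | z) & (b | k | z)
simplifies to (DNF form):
False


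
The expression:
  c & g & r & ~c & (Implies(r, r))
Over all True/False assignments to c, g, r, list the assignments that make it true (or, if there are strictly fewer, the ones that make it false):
is never true.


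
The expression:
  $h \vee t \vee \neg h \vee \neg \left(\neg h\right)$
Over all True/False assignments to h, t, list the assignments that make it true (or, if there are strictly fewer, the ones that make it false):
is always true.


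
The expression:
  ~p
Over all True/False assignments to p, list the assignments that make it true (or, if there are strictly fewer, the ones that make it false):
is true only for:
  p=False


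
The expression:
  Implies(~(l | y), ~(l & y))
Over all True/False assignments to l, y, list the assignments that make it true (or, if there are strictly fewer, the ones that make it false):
is always true.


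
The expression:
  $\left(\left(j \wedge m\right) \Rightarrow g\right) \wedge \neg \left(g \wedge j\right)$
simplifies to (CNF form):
$\left(\neg g \vee \neg j\right) \wedge \left(\neg j \vee \neg m\right)$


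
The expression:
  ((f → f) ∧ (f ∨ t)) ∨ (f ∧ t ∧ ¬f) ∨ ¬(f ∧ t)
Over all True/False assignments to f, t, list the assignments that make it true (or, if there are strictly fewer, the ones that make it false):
is always true.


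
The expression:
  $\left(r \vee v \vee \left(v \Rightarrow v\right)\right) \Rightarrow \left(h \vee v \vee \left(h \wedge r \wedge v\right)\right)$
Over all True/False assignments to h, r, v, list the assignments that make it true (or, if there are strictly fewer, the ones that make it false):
is false only for:
  h=False, r=False, v=False;
  h=False, r=True, v=False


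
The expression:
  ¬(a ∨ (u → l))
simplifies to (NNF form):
u ∧ ¬a ∧ ¬l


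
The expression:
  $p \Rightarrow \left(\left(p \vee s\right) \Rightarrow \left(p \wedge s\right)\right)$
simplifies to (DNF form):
$s \vee \neg p$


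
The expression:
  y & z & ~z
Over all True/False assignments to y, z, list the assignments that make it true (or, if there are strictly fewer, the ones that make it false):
is never true.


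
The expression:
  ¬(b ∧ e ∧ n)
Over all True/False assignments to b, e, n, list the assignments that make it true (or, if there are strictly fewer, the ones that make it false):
is false only for:
  b=True, e=True, n=True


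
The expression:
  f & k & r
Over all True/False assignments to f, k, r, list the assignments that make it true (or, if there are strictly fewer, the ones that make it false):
is true only for:
  f=True, k=True, r=True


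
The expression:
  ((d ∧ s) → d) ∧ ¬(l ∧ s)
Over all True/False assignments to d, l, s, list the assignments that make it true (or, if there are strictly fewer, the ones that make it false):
is false only for:
  d=False, l=True, s=True;
  d=True, l=True, s=True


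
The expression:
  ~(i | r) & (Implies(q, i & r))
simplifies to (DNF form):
~i & ~q & ~r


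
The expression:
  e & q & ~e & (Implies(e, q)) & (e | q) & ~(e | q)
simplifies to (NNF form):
False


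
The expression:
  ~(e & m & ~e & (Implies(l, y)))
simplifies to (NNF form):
True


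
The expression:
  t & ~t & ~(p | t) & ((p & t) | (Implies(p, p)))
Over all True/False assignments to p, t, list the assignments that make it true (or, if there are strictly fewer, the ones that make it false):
is never true.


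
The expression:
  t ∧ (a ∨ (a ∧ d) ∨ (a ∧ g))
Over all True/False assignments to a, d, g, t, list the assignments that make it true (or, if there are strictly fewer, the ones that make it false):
is true only for:
  a=True, d=False, g=False, t=True;
  a=True, d=False, g=True, t=True;
  a=True, d=True, g=False, t=True;
  a=True, d=True, g=True, t=True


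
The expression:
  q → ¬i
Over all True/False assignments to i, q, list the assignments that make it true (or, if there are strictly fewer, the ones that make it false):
is false only for:
  i=True, q=True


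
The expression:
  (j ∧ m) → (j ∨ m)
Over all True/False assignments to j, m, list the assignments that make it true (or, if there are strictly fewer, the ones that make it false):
is always true.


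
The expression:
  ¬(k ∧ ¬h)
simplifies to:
h ∨ ¬k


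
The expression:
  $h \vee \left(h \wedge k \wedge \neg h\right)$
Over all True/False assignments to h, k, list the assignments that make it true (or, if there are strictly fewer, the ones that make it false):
is true only for:
  h=True, k=False;
  h=True, k=True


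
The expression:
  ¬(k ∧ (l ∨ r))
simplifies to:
(¬l ∧ ¬r) ∨ ¬k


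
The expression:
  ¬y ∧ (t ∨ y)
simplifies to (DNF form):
t ∧ ¬y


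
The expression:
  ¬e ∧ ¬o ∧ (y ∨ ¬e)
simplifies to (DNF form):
¬e ∧ ¬o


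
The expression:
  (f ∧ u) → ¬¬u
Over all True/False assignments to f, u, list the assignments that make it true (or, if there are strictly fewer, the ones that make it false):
is always true.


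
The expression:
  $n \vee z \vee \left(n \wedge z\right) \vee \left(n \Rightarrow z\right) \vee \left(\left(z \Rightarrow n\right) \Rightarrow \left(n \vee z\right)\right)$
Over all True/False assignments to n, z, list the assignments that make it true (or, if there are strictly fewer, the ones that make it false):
is always true.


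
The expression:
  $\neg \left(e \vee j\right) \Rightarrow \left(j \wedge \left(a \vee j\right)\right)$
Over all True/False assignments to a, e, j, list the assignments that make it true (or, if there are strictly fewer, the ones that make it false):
is false only for:
  a=False, e=False, j=False;
  a=True, e=False, j=False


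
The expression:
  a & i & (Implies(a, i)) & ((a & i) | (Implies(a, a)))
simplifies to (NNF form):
a & i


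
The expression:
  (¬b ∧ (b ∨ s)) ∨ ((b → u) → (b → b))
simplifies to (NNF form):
True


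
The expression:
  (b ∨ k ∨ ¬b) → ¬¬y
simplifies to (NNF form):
y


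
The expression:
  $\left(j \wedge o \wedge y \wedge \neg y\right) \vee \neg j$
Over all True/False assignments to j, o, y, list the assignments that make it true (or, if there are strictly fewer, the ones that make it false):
is true only for:
  j=False, o=False, y=False;
  j=False, o=False, y=True;
  j=False, o=True, y=False;
  j=False, o=True, y=True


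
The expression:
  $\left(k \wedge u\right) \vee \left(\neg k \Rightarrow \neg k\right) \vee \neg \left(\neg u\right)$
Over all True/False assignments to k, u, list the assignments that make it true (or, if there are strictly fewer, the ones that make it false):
is always true.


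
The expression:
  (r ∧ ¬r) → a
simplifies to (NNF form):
True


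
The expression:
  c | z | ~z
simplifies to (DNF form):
True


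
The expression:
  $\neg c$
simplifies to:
$\neg c$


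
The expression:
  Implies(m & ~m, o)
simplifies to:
True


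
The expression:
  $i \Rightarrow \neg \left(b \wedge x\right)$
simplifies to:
$\neg b \vee \neg i \vee \neg x$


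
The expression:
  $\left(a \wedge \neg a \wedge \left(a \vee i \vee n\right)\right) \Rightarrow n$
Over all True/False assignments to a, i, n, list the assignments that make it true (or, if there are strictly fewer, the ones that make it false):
is always true.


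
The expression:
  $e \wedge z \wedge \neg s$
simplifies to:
$e \wedge z \wedge \neg s$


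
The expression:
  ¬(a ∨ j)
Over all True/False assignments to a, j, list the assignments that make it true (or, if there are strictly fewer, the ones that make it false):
is true only for:
  a=False, j=False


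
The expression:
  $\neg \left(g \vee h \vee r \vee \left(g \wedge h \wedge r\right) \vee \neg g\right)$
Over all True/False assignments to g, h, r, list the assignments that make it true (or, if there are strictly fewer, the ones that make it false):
is never true.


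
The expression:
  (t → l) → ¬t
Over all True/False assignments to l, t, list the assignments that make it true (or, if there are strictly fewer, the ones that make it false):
is false only for:
  l=True, t=True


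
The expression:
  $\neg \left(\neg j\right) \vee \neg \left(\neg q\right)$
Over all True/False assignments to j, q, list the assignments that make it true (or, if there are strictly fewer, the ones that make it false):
is false only for:
  j=False, q=False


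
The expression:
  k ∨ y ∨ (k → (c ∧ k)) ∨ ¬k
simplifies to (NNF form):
True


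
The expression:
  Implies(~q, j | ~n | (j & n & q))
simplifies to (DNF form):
j | q | ~n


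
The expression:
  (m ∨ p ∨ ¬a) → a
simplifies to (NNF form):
a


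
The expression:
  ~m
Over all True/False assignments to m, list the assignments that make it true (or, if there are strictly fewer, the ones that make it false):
is true only for:
  m=False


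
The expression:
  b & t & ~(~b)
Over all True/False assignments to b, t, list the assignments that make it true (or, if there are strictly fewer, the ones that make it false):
is true only for:
  b=True, t=True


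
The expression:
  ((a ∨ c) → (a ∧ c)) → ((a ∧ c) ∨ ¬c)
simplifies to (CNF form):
True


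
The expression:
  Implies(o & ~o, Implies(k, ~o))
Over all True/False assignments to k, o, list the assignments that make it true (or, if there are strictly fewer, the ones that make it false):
is always true.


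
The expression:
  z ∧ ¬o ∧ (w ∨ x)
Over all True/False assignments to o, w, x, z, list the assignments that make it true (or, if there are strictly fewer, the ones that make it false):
is true only for:
  o=False, w=False, x=True, z=True;
  o=False, w=True, x=False, z=True;
  o=False, w=True, x=True, z=True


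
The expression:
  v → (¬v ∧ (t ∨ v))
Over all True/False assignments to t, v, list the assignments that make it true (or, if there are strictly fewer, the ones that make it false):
is true only for:
  t=False, v=False;
  t=True, v=False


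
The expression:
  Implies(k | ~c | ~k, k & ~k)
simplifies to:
False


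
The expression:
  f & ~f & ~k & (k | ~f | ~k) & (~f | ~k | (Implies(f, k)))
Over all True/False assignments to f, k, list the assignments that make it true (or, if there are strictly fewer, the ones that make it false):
is never true.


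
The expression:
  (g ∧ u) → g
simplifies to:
True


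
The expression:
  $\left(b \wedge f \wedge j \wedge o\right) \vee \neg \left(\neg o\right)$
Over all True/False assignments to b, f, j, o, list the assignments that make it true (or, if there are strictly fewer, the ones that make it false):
is true only for:
  b=False, f=False, j=False, o=True;
  b=False, f=False, j=True, o=True;
  b=False, f=True, j=False, o=True;
  b=False, f=True, j=True, o=True;
  b=True, f=False, j=False, o=True;
  b=True, f=False, j=True, o=True;
  b=True, f=True, j=False, o=True;
  b=True, f=True, j=True, o=True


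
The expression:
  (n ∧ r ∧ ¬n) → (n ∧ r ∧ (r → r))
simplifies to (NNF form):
True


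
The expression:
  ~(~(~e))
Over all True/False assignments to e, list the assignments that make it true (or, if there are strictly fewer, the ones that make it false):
is true only for:
  e=False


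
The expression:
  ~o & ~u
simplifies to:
~o & ~u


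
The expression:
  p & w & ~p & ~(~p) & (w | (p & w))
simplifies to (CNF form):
False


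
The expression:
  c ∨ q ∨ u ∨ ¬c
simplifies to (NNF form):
True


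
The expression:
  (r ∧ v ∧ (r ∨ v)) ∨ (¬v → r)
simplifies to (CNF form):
r ∨ v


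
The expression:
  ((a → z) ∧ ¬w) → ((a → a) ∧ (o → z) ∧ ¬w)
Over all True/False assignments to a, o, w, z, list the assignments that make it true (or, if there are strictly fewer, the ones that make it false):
is false only for:
  a=False, o=True, w=False, z=False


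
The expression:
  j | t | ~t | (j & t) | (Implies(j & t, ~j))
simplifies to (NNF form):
True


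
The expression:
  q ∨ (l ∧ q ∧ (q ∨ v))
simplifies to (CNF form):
q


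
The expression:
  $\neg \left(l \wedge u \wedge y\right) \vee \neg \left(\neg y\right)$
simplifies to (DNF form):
$\text{True}$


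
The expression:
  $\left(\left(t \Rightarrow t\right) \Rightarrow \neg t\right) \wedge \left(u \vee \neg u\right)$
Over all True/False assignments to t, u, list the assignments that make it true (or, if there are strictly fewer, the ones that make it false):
is true only for:
  t=False, u=False;
  t=False, u=True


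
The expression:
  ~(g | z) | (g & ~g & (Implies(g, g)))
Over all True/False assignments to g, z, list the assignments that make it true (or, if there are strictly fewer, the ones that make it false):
is true only for:
  g=False, z=False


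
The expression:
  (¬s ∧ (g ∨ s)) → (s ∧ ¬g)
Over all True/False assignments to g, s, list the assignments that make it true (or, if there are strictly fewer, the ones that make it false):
is false only for:
  g=True, s=False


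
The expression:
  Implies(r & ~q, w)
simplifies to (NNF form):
q | w | ~r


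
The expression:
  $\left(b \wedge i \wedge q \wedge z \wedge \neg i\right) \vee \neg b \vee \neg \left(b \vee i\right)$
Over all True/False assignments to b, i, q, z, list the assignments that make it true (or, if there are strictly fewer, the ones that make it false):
is true only for:
  b=False, i=False, q=False, z=False;
  b=False, i=False, q=False, z=True;
  b=False, i=False, q=True, z=False;
  b=False, i=False, q=True, z=True;
  b=False, i=True, q=False, z=False;
  b=False, i=True, q=False, z=True;
  b=False, i=True, q=True, z=False;
  b=False, i=True, q=True, z=True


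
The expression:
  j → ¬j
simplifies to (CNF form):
¬j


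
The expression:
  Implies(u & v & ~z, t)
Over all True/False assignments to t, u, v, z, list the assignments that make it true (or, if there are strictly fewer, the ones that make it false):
is false only for:
  t=False, u=True, v=True, z=False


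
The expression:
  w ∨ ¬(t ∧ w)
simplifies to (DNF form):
True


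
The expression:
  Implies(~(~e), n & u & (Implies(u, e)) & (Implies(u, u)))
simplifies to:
~e | (n & u)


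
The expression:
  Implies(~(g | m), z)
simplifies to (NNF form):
g | m | z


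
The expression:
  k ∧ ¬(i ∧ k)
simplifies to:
k ∧ ¬i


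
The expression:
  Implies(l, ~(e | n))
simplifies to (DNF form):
~l | (~e & ~n)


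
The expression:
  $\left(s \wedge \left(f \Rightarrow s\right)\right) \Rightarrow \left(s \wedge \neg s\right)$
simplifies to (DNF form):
$\neg s$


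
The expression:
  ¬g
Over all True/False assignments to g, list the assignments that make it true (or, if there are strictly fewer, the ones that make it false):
is true only for:
  g=False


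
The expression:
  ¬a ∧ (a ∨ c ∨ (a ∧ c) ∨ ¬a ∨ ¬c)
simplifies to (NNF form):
¬a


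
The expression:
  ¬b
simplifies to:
¬b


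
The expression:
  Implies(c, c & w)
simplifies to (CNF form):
w | ~c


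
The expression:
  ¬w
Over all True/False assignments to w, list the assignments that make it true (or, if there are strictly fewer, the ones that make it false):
is true only for:
  w=False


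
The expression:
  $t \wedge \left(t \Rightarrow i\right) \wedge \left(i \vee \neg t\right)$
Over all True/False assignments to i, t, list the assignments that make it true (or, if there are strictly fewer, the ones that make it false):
is true only for:
  i=True, t=True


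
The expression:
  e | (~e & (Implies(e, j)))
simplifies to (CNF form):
True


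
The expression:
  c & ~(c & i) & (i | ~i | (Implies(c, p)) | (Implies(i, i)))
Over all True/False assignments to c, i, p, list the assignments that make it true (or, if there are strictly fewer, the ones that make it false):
is true only for:
  c=True, i=False, p=False;
  c=True, i=False, p=True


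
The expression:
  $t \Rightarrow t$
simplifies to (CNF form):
$\text{True}$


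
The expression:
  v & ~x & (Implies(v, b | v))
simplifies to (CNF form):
v & ~x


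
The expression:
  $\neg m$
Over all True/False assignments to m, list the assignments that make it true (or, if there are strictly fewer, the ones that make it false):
is true only for:
  m=False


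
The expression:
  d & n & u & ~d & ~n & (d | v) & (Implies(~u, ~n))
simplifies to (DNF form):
False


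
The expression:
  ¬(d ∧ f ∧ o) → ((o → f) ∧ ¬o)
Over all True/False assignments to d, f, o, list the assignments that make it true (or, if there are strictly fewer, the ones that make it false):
is false only for:
  d=False, f=False, o=True;
  d=False, f=True, o=True;
  d=True, f=False, o=True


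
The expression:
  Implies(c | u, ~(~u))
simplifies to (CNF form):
u | ~c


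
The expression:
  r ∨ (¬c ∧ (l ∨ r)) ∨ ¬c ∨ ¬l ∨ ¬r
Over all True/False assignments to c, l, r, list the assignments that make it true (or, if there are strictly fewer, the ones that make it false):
is always true.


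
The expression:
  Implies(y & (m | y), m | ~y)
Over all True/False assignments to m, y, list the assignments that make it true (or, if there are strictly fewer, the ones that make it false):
is false only for:
  m=False, y=True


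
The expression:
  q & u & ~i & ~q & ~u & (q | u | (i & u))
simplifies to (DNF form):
False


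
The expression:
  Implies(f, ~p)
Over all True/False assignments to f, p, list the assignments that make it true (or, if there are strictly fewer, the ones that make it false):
is false only for:
  f=True, p=True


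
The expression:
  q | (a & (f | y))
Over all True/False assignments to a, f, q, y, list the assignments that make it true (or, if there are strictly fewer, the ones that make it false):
is false only for:
  a=False, f=False, q=False, y=False;
  a=False, f=False, q=False, y=True;
  a=False, f=True, q=False, y=False;
  a=False, f=True, q=False, y=True;
  a=True, f=False, q=False, y=False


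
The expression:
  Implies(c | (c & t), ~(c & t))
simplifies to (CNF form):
~c | ~t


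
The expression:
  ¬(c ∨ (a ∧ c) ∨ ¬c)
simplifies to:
False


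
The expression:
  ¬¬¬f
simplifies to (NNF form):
¬f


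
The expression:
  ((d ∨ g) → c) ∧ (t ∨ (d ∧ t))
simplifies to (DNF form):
(c ∧ t) ∨ (t ∧ ¬d ∧ ¬g)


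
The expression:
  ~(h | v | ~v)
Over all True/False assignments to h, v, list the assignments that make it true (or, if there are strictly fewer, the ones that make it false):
is never true.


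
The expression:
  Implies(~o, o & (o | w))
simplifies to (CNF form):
o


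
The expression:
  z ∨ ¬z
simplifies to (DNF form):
True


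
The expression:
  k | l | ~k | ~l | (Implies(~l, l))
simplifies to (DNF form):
True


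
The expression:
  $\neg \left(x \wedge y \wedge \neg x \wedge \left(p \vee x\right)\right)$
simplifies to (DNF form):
$\text{True}$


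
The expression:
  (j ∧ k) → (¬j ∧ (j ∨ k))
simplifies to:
¬j ∨ ¬k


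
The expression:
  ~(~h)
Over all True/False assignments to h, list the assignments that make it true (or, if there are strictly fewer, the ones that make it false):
is true only for:
  h=True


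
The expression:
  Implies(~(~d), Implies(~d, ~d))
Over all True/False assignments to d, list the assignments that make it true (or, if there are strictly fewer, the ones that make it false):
is always true.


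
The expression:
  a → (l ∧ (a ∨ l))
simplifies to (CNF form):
l ∨ ¬a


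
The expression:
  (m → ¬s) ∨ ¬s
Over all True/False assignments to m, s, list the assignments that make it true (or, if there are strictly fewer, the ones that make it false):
is false only for:
  m=True, s=True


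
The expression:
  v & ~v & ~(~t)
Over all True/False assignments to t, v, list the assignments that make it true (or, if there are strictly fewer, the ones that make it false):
is never true.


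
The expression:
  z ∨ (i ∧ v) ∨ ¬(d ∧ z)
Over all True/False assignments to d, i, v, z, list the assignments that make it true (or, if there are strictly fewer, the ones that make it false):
is always true.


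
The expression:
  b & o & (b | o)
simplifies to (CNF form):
b & o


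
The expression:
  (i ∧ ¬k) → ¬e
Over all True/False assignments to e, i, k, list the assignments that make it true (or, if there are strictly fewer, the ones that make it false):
is false only for:
  e=True, i=True, k=False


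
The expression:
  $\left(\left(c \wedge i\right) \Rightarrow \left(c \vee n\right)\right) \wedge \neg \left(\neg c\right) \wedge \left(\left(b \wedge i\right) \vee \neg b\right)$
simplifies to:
$c \wedge \left(i \vee \neg b\right)$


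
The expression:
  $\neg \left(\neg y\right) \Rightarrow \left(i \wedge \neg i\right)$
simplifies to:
$\neg y$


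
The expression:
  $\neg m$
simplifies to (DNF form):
$\neg m$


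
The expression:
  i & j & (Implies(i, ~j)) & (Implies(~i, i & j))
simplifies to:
False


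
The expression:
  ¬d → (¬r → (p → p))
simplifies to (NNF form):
True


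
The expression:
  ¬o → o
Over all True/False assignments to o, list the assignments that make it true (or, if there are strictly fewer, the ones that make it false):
is true only for:
  o=True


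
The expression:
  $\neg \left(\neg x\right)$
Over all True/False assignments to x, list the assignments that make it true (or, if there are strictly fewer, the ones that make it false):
is true only for:
  x=True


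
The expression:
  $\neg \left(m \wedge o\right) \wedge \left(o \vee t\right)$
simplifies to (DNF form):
$\left(o \wedge \neg m\right) \vee \left(t \wedge \neg o\right)$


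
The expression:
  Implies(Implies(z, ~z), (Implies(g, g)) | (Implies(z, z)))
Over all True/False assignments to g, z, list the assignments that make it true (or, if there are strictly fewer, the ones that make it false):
is always true.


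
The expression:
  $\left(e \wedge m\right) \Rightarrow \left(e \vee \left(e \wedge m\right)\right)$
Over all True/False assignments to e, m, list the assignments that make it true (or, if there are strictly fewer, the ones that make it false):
is always true.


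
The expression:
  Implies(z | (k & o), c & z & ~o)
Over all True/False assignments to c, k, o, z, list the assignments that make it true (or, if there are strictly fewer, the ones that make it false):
is true only for:
  c=False, k=False, o=False, z=False;
  c=False, k=False, o=True, z=False;
  c=False, k=True, o=False, z=False;
  c=True, k=False, o=False, z=False;
  c=True, k=False, o=False, z=True;
  c=True, k=False, o=True, z=False;
  c=True, k=True, o=False, z=False;
  c=True, k=True, o=False, z=True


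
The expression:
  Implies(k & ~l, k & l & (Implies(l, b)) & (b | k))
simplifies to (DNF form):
l | ~k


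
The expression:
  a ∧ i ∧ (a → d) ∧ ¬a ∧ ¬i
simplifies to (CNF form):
False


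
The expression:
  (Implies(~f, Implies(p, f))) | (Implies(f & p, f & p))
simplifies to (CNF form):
True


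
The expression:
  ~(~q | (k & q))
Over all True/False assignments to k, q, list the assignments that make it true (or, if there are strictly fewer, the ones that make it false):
is true only for:
  k=False, q=True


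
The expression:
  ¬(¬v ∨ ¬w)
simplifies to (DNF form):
v ∧ w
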